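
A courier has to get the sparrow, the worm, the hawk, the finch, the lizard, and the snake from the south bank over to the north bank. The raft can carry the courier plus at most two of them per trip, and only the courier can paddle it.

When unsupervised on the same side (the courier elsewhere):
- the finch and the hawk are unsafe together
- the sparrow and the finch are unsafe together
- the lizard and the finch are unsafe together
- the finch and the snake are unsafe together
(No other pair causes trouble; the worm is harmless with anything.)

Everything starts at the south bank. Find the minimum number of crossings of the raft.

Counting alone: the courier can take at most 2 across per trip to the north bank, so moving all 6 needs at least 3 loaded trips out, with a return between consecutive ones — at least 5 crossings.
The safety rule pushes this higher. Following every safe sequence of crossings, the most of the 6 that can be at the north bank as the raft arrives there on crossing 5 is 5 — never all 6.
So no plan with fewer than 7 crossings exists, and this one achieves 7:
1. Courier goes to the north bank with the finch.
2. Courier goes back to the south bank alone.
3. Courier goes to the north bank with the hawk and the sparrow.
4. Courier goes back to the south bank with the finch.
5. Courier goes to the north bank with the lizard and the snake.
6. Courier goes back to the south bank alone.
7. Courier goes to the north bank with the finch and the worm.

7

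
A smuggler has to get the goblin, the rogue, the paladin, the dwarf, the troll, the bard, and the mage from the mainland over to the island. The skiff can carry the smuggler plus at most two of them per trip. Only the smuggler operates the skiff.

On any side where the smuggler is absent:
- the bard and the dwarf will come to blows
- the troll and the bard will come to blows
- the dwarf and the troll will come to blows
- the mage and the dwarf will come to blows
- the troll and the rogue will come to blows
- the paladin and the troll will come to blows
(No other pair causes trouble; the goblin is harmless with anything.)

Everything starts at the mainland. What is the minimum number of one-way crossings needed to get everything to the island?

Counting alone: the smuggler can take at most 2 across per trip to the island, so moving all 7 needs at least 4 loaded trips out, with a return between consecutive ones — at least 7 crossings.
The safety rule pushes this higher. Following every safe sequence of crossings, the most of the 7 that can be at the island as the skiff arrives there on crossings 7, 9 is 5, 6 respectively — never all 7.
So no plan with fewer than 11 crossings exists, and this one achieves 11:
1. Smuggler goes to the island with the dwarf and the troll.
2. Smuggler goes back to the mainland with the dwarf.
3. Smuggler goes to the island with the dwarf and the goblin.
4. Smuggler goes back to the mainland with the dwarf.
5. Smuggler goes to the island with the dwarf and the rogue.
6. Smuggler goes back to the mainland with the troll.
7. Smuggler goes to the island with the paladin and the troll.
8. Smuggler goes back to the mainland with the troll.
9. Smuggler goes to the island with the bard and the mage.
10. Smuggler goes back to the mainland with the dwarf.
11. Smuggler goes to the island with the dwarf and the troll.

11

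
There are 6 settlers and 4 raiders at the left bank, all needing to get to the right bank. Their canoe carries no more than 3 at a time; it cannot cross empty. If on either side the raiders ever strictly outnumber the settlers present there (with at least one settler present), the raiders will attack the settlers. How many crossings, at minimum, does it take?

Counting alone: each trip to the right bank takes at most 3 across and each return brings at least 1 back, so after t trips out (and t−1 returns) at most 3t − (t−1) of the 10 are across; that first reaches 10 at t = 5, so at least 9 crossings are needed.
The plan below uses exactly 9 crossings, so it is optimal:
1. 2 raiders → the right bank.  (the left bank: 6S 2R; the right bank: 0S 2R)
2. 1 raider ← the left bank.  (the left bank: 6S 3R; the right bank: 0S 1R)
3. 3 raiders → the right bank.  (the left bank: 6S 0R; the right bank: 0S 4R)
4. 1 raider ← the left bank.  (the left bank: 6S 1R; the right bank: 0S 3R)
5. 3 settlers → the right bank.  (the left bank: 3S 1R; the right bank: 3S 3R)
6. 1 raider ← the left bank.  (the left bank: 3S 2R; the right bank: 3S 2R)
7. 1 settler and 2 raiders → the right bank.  (the left bank: 2S 0R; the right bank: 4S 4R)
8. 1 raider ← the left bank.  (the left bank: 2S 1R; the right bank: 4S 3R)
9. 2 settlers and 1 raider → the right bank.  (the left bank: 0S 0R; the right bank: 6S 4R)

9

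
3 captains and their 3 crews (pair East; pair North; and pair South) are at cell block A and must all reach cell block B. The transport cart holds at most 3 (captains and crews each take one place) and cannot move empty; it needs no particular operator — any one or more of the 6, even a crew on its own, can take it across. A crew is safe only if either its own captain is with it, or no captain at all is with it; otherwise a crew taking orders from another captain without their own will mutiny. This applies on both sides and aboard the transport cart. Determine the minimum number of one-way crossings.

5

Counting alone: each trip to cell block B takes at most 3 across and each return brings at least 1 back, so after t trips out (and t−1 returns) at most 3t − (t−1) of the 6 are across; that first reaches 6 at t = 3, so at least 5 crossings are needed.
The plan below uses exactly 5 crossings, so it is optimal:
1. captain East and crew East cross → cell block B.
2. captain East crosses ← cell block A.
3. captain East, captain North, and captain South cross → cell block B.
4. crew East crosses ← cell block A.
5. crew East, crew North, and crew South cross → cell block B.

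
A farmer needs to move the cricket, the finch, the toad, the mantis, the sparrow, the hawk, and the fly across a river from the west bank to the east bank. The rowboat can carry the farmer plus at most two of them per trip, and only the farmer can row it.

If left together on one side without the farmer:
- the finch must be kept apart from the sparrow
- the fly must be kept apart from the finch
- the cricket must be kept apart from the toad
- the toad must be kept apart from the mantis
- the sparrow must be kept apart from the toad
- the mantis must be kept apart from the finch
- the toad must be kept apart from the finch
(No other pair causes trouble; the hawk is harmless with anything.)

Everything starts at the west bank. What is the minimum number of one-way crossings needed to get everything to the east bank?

Counting alone: the farmer can take at most 2 across per trip to the east bank, so moving all 7 needs at least 4 loaded trips out, with a return between consecutive ones — at least 7 crossings.
The safety rule pushes this higher. Following every safe sequence of crossings, the most of the 7 that can be at the east bank as the rowboat arrives there on crossings 7, 9 is 5, 6 respectively — never all 7.
So no plan with fewer than 11 crossings exists, and this one achieves 11:
1. Farmer goes to the east bank with the finch and the toad.  [the west bank: the cricket, the fly, the hawk, the mantis, the sparrow | the east bank: the finch, the toad]
2. Farmer goes back to the west bank with the finch.  [the west bank: the cricket, the finch, the fly, the hawk, the mantis, the sparrow | the east bank: the toad]
3. Farmer goes to the east bank with the cricket and the finch.  [the west bank: the fly, the hawk, the mantis, the sparrow | the east bank: the cricket, the finch, the toad]
4. Farmer goes back to the west bank with the toad.  [the west bank: the fly, the hawk, the mantis, the sparrow, the toad | the east bank: the cricket, the finch]
5. Farmer goes to the east bank with the hawk and the toad.  [the west bank: the fly, the mantis, the sparrow | the east bank: the cricket, the finch, the hawk, the toad]
6. Farmer goes back to the west bank with the toad.  [the west bank: the fly, the mantis, the sparrow, the toad | the east bank: the cricket, the finch, the hawk]
7. Farmer goes to the east bank with the mantis and the sparrow.  [the west bank: the fly, the toad | the east bank: the cricket, the finch, the hawk, the mantis, the sparrow]
8. Farmer goes back to the west bank with the finch.  [the west bank: the finch, the fly, the toad | the east bank: the cricket, the hawk, the mantis, the sparrow]
9. Farmer goes to the east bank with the finch and the fly.  [the west bank: the toad | the east bank: the cricket, the finch, the fly, the hawk, the mantis, the sparrow]
10. Farmer goes back to the west bank with the finch.  [the west bank: the finch, the toad | the east bank: the cricket, the fly, the hawk, the mantis, the sparrow]
11. Farmer goes to the east bank with the finch and the toad.  [the west bank: — | the east bank: the cricket, the finch, the fly, the hawk, the mantis, the sparrow, the toad]

11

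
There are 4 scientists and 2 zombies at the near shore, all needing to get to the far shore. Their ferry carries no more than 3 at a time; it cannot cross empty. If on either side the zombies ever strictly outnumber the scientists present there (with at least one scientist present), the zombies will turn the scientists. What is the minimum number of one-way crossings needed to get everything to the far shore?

5

Counting alone: each trip to the far shore takes at most 3 across and each return brings at least 1 back, so after t trips out (and t−1 returns) at most 3t − (t−1) of the 6 are across; that first reaches 6 at t = 3, so at least 5 crossings are needed.
The plan below uses exactly 5 crossings, so it is optimal:
1. 2 zombies → the far shore.  (the near shore: 4S 0Z; the far shore: 0S 2Z)
2. 1 zombie ← the near shore.  (the near shore: 4S 1Z; the far shore: 0S 1Z)
3. 2 scientists and 1 zombie → the far shore.  (the near shore: 2S 0Z; the far shore: 2S 2Z)
4. 1 zombie ← the near shore.  (the near shore: 2S 1Z; the far shore: 2S 1Z)
5. 2 scientists and 1 zombie → the far shore.  (the near shore: 0S 0Z; the far shore: 4S 2Z)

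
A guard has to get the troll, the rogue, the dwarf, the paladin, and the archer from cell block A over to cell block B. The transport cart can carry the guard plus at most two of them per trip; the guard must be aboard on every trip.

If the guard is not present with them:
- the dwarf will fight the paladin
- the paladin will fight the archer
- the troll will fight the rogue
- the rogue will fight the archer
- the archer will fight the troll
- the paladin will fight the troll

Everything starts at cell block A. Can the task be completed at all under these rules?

No

Whatever the first load, the items left behind include a forbidden pair without the guard. No opening move is safe, so no plan exists.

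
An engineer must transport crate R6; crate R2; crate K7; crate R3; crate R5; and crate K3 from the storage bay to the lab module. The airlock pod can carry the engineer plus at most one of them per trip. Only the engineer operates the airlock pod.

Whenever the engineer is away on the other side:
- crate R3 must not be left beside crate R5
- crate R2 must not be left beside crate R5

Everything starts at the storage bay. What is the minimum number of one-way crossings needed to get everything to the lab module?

13

Counting alone: the engineer can take at most 1 across per trip to the lab module, so moving all 6 needs at least 6 loaded trips out, with a return between consecutive ones — at least 11 crossings.
The safety rule pushes this higher. Following every safe sequence of crossings, the most of the 6 that can be at the lab module as the airlock pod arrives there on crossing 11 is 5 — never all 6.
So no plan with fewer than 13 crossings exists, and this one achieves 13:
1. Engineer goes to the lab module with crate R5.
2. Engineer goes back to the storage bay alone.
3. Engineer goes to the lab module with crate R6.
4. Engineer goes back to the storage bay alone.
5. Engineer goes to the lab module with crate R2.
6. Engineer goes back to the storage bay with crate R5.
7. Engineer goes to the lab module with crate R3.
8. Engineer goes back to the storage bay alone.
9. Engineer goes to the lab module with crate K7.
10. Engineer goes back to the storage bay alone.
11. Engineer goes to the lab module with crate K3.
12. Engineer goes back to the storage bay alone.
13. Engineer goes to the lab module with crate R5.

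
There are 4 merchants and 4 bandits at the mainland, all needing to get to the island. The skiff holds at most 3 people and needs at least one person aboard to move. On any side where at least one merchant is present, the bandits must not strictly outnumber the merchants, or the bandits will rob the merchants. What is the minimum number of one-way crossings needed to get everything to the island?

Counting alone: each trip to the island takes at most 3 across and each return brings at least 1 back, so after t trips out (and t−1 returns) at most 3t − (t−1) of the 8 are across; that first reaches 8 at t = 4, so at least 7 crossings are needed.
The safety rule pushes this higher. Following every safe sequence of crossings, the most of the 8 that can be at the island as the skiff arrives there on crossing 7 is 7 — never all 8.
So no plan with fewer than 9 crossings exists, and this one achieves 9:
1. 2 bandits → the island.  (the mainland: 4M 2B; the island: 0M 2B)
2. 1 bandit ← the mainland.  (the mainland: 4M 3B; the island: 0M 1B)
3. 3 bandits → the island.  (the mainland: 4M 0B; the island: 0M 4B)
4. 1 bandit ← the mainland.  (the mainland: 4M 1B; the island: 0M 3B)
5. 3 merchants → the island.  (the mainland: 1M 1B; the island: 3M 3B)
6. 1 merchant and 1 bandit ← the mainland.  (the mainland: 2M 2B; the island: 2M 2B)
7. 2 merchants → the island.  (the mainland: 0M 2B; the island: 4M 2B)
8. 1 bandit ← the mainland.  (the mainland: 0M 3B; the island: 4M 1B)
9. 3 bandits → the island.  (the mainland: 0M 0B; the island: 4M 4B)

9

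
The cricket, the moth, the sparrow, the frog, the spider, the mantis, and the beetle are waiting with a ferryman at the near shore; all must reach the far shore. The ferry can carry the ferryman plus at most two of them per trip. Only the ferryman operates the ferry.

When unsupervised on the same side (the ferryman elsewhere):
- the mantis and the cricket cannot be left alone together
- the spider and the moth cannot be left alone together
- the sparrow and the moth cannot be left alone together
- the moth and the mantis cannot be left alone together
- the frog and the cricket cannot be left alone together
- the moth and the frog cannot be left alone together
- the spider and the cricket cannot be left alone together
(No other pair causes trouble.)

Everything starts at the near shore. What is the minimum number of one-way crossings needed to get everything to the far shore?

Counting alone: the ferryman can take at most 2 across per trip to the far shore, so moving all 7 needs at least 4 loaded trips out, with a return between consecutive ones — at least 7 crossings.
The safety rule pushes this higher. Following every safe sequence of crossings, the most of the 7 that can be at the far shore as the ferry arrives there on crossing 7 is 6 — never all 7.
So no plan with fewer than 9 crossings exists, and this one achieves 9:
1. Ferryman goes to the far shore with the cricket and the moth.  [the near shore: the beetle, the frog, the mantis, the sparrow, the spider | the far shore: the cricket, the moth]
2. Ferryman goes back to the near shore alone.  [the near shore: the beetle, the frog, the mantis, the sparrow, the spider | the far shore: the cricket, the moth]
3. Ferryman goes to the far shore with the beetle.  [the near shore: the frog, the mantis, the sparrow, the spider | the far shore: the beetle, the cricket, the moth]
4. Ferryman goes back to the near shore alone.  [the near shore: the frog, the mantis, the sparrow, the spider | the far shore: the beetle, the cricket, the moth]
5. Ferryman goes to the far shore with the frog and the sparrow.  [the near shore: the mantis, the spider | the far shore: the beetle, the cricket, the frog, the moth, the sparrow]
6. Ferryman goes back to the near shore with the cricket and the moth.  [the near shore: the cricket, the mantis, the moth, the spider | the far shore: the beetle, the frog, the sparrow]
7. Ferryman goes to the far shore with the mantis and the spider.  [the near shore: the cricket, the moth | the far shore: the beetle, the frog, the mantis, the sparrow, the spider]
8. Ferryman goes back to the near shore alone.  [the near shore: the cricket, the moth | the far shore: the beetle, the frog, the mantis, the sparrow, the spider]
9. Ferryman goes to the far shore with the cricket and the moth.  [the near shore: — | the far shore: the beetle, the cricket, the frog, the mantis, the moth, the sparrow, the spider]

9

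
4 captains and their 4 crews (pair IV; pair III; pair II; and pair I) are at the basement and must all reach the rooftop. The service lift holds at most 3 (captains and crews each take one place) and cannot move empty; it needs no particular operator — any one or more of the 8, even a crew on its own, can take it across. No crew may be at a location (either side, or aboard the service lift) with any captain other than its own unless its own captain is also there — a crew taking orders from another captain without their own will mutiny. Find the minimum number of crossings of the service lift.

Counting alone: each trip to the rooftop takes at most 3 across and each return brings at least 1 back, so after t trips out (and t−1 returns) at most 3t − (t−1) of the 8 are across; that first reaches 8 at t = 4, so at least 7 crossings are needed.
The safety rule pushes this higher. Following every safe sequence of crossings, the most of the 8 that can be at the rooftop as the service lift arrives there on crossing 7 is 7 — never all 8.
So no plan with fewer than 9 crossings exists, and this one achieves 9:
1. captain IV and crew IV cross → the rooftop.
2. captain IV crosses ← the basement.
3. captain III, captain IV, and crew III cross → the rooftop.
4. captain IV and crew IV cross ← the basement.
5. captain I, captain II, and captain IV cross → the rooftop.
6. crew III crosses ← the basement.
7. crew III and crew IV cross → the rooftop.
8. crew IV crosses ← the basement.
9. crew I, crew II, and crew IV cross → the rooftop.

9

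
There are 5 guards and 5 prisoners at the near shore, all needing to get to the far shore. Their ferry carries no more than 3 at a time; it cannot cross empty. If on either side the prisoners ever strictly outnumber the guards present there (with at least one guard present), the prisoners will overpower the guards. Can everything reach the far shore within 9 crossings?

Counting alone: each trip to the far shore takes at most 3 across and each return brings at least 1 back, so after t trips out (and t−1 returns) at most 3t − (t−1) of the 10 are across; that first reaches 10 at t = 5, so at least 9 crossings are needed.
The safety rule pushes this higher. Following every safe sequence of crossings, the most of the 10 that can be at the far shore as the ferry arrives there on crossing 9 is 9 — never all 10.
So the move cannot be finished within 9 crossings. (The shortest complete plan takes 11:)
1. 2 prisoners → the far shore.  (the near shore: 5G 3P; the far shore: 0G 2P)
2. 1 prisoner ← the near shore.  (the near shore: 5G 4P; the far shore: 0G 1P)
3. 3 prisoners → the far shore.  (the near shore: 5G 1P; the far shore: 0G 4P)
4. 1 prisoner ← the near shore.  (the near shore: 5G 2P; the far shore: 0G 3P)
5. 3 guards → the far shore.  (the near shore: 2G 2P; the far shore: 3G 3P)
6. 1 guard and 1 prisoner ← the near shore.  (the near shore: 3G 3P; the far shore: 2G 2P)
7. 3 guards → the far shore.  (the near shore: 0G 3P; the far shore: 5G 2P)
8. 1 prisoner ← the near shore.  (the near shore: 0G 4P; the far shore: 5G 1P)
9. 2 prisoners → the far shore.  (the near shore: 0G 2P; the far shore: 5G 3P)
10. 1 prisoner ← the near shore.  (the near shore: 0G 3P; the far shore: 5G 2P)
11. 3 prisoners → the far shore.  (the near shore: 0G 0P; the far shore: 5G 5P)

No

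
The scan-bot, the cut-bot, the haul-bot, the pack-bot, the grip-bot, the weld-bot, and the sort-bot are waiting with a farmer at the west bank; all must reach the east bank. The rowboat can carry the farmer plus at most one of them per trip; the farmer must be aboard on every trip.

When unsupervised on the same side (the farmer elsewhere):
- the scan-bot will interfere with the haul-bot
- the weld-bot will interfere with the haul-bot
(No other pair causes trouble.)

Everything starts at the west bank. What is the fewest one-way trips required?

15

Counting alone: the farmer can take at most 1 across per trip to the east bank, so moving all 7 needs at least 7 loaded trips out, with a return between consecutive ones — at least 13 crossings.
The safety rule pushes this higher. Following every safe sequence of crossings, the most of the 7 that can be at the east bank as the rowboat arrives there on crossing 13 is 6 — never all 7.
So no plan with fewer than 15 crossings exists, and this one achieves 15:
1. Farmer goes to the east bank with the haul-bot.
2. Farmer goes back to the west bank alone.
3. Farmer goes to the east bank with the scan-bot.
4. Farmer goes back to the west bank with the haul-bot.
5. Farmer goes to the east bank with the weld-bot.
6. Farmer goes back to the west bank alone.
7. Farmer goes to the east bank with the cut-bot.
8. Farmer goes back to the west bank alone.
9. Farmer goes to the east bank with the pack-bot.
10. Farmer goes back to the west bank alone.
11. Farmer goes to the east bank with the grip-bot.
12. Farmer goes back to the west bank alone.
13. Farmer goes to the east bank with the sort-bot.
14. Farmer goes back to the west bank alone.
15. Farmer goes to the east bank with the haul-bot.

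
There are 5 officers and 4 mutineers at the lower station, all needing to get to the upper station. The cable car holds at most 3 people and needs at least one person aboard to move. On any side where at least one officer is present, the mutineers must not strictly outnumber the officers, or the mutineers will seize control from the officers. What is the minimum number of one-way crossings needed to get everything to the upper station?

Counting alone: each trip to the upper station takes at most 3 across and each return brings at least 1 back, so after t trips out (and t−1 returns) at most 3t − (t−1) of the 9 are across; that first reaches 9 at t = 4, so at least 7 crossings are needed.
The plan below uses exactly 7 crossings, so it is optimal:
1. 3 mutineers → the upper station.  (the lower station: 5O 1M; the upper station: 0O 3M)
2. 1 mutineer ← the lower station.  (the lower station: 5O 2M; the upper station: 0O 2M)
3. 3 officers → the upper station.  (the lower station: 2O 2M; the upper station: 3O 2M)
4. 1 officer ← the lower station.  (the lower station: 3O 2M; the upper station: 2O 2M)
5. 2 officers and 1 mutineer → the upper station.  (the lower station: 1O 1M; the upper station: 4O 3M)
6. 1 officer ← the lower station.  (the lower station: 2O 1M; the upper station: 3O 3M)
7. 2 officers and 1 mutineer → the upper station.  (the lower station: 0O 0M; the upper station: 5O 4M)

7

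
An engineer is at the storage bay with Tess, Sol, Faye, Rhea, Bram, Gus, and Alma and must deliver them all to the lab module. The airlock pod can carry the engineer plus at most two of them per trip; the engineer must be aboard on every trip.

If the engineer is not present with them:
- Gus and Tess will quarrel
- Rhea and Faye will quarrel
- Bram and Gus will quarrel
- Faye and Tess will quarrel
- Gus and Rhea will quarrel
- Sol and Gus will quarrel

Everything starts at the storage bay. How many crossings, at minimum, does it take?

9

Counting alone: the engineer can take at most 2 across per trip to the lab module, so moving all 7 needs at least 4 loaded trips out, with a return between consecutive ones — at least 7 crossings.
The safety rule pushes this higher. Following every safe sequence of crossings, the most of the 7 that can be at the lab module as the airlock pod arrives there on crossing 7 is 6 — never all 7.
So no plan with fewer than 9 crossings exists, and this one achieves 9:
1. Engineer goes to the lab module with Faye and Gus.  [the storage bay: Alma, Bram, Rhea, Sol, Tess | the lab module: Faye, Gus]
2. Engineer goes back to the storage bay alone.  [the storage bay: Alma, Bram, Rhea, Sol, Tess | the lab module: Faye, Gus]
3. Engineer goes to the lab module with Alma.  [the storage bay: Bram, Rhea, Sol, Tess | the lab module: Alma, Faye, Gus]
4. Engineer goes back to the storage bay alone.  [the storage bay: Bram, Rhea, Sol, Tess | the lab module: Alma, Faye, Gus]
5. Engineer goes to the lab module with Sol and Tess.  [the storage bay: Bram, Rhea | the lab module: Alma, Faye, Gus, Sol, Tess]
6. Engineer goes back to the storage bay with Faye and Gus.  [the storage bay: Bram, Faye, Gus, Rhea | the lab module: Alma, Sol, Tess]
7. Engineer goes to the lab module with Bram and Rhea.  [the storage bay: Faye, Gus | the lab module: Alma, Bram, Rhea, Sol, Tess]
8. Engineer goes back to the storage bay alone.  [the storage bay: Faye, Gus | the lab module: Alma, Bram, Rhea, Sol, Tess]
9. Engineer goes to the lab module with Faye and Gus.  [the storage bay: — | the lab module: Alma, Bram, Faye, Gus, Rhea, Sol, Tess]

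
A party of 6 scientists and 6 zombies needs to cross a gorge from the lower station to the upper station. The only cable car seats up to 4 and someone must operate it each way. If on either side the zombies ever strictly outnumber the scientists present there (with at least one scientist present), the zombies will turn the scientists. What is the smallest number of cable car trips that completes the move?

Counting alone: each trip to the upper station takes at most 4 across and each return brings at least 1 back, so after t trips out (and t−1 returns) at most 4t − (t−1) of the 12 are across; that first reaches 12 at t = 4, so at least 7 crossings are needed.
The safety rule pushes this higher. Following every safe sequence of crossings, the most of the 12 that can be at the upper station as the cable car arrives there on crossing 7 is 11 — never all 12.
So no plan with fewer than 9 crossings exists, and this one achieves 9:
1. 2 zombies → the upper station.  (the lower station: 6S 4Z; the upper station: 0S 2Z)
2. 1 zombie ← the lower station.  (the lower station: 6S 5Z; the upper station: 0S 1Z)
3. 4 zombies → the upper station.  (the lower station: 6S 1Z; the upper station: 0S 5Z)
4. 1 zombie ← the lower station.  (the lower station: 6S 2Z; the upper station: 0S 4Z)
5. 4 scientists → the upper station.  (the lower station: 2S 2Z; the upper station: 4S 4Z)
6. 1 scientist and 1 zombie ← the lower station.  (the lower station: 3S 3Z; the upper station: 3S 3Z)
7. 2 scientists and 2 zombies → the upper station.  (the lower station: 1S 1Z; the upper station: 5S 5Z)
8. 1 scientist and 1 zombie ← the lower station.  (the lower station: 2S 2Z; the upper station: 4S 4Z)
9. 2 scientists and 2 zombies → the upper station.  (the lower station: 0S 0Z; the upper station: 6S 6Z)

9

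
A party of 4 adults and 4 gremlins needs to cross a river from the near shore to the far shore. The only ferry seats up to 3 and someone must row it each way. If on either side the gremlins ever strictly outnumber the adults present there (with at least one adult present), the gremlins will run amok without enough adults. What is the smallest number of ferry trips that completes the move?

Counting alone: each trip to the far shore takes at most 3 across and each return brings at least 1 back, so after t trips out (and t−1 returns) at most 3t − (t−1) of the 8 are across; that first reaches 8 at t = 4, so at least 7 crossings are needed.
The safety rule pushes this higher. Following every safe sequence of crossings, the most of the 8 that can be at the far shore as the ferry arrives there on crossing 7 is 7 — never all 8.
So no plan with fewer than 9 crossings exists, and this one achieves 9:
1. 2 gremlins → the far shore.  (the near shore: 4A 2G; the far shore: 0A 2G)
2. 1 gremlin ← the near shore.  (the near shore: 4A 3G; the far shore: 0A 1G)
3. 3 gremlins → the far shore.  (the near shore: 4A 0G; the far shore: 0A 4G)
4. 1 gremlin ← the near shore.  (the near shore: 4A 1G; the far shore: 0A 3G)
5. 3 adults → the far shore.  (the near shore: 1A 1G; the far shore: 3A 3G)
6. 1 adult and 1 gremlin ← the near shore.  (the near shore: 2A 2G; the far shore: 2A 2G)
7. 2 adults → the far shore.  (the near shore: 0A 2G; the far shore: 4A 2G)
8. 1 gremlin ← the near shore.  (the near shore: 0A 3G; the far shore: 4A 1G)
9. 3 gremlins → the far shore.  (the near shore: 0A 0G; the far shore: 4A 4G)

9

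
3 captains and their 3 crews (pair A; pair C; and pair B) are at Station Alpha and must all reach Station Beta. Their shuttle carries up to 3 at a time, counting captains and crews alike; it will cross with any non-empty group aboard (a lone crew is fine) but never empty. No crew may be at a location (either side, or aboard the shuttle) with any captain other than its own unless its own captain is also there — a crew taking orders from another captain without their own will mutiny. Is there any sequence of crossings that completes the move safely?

Yes

1. captain A and crew A cross → Station Beta.
2. captain A crosses ← Station Alpha.
3. captain A, captain B, and captain C cross → Station Beta.
4. crew A crosses ← Station Alpha.
5. crew A, crew B, and crew C cross → Station Beta.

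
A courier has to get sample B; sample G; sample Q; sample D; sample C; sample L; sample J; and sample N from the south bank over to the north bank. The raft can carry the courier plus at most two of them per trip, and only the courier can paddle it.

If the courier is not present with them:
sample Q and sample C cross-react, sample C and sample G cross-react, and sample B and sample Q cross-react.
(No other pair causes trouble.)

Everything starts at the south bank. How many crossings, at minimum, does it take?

7

Counting alone: the courier can take at most 2 across per trip to the north bank, so moving all 8 needs at least 4 loaded trips out, with a return between consecutive ones — at least 7 crossings.
The plan below uses exactly 7 crossings, so it is optimal:
1. Courier goes to the north bank with sample B and sample C.  [the south bank: sample D, sample G, sample J, sample L, sample N, sample Q | the north bank: sample B, sample C]
2. Courier goes back to the south bank alone.  [the south bank: sample D, sample G, sample J, sample L, sample N, sample Q | the north bank: sample B, sample C]
3. Courier goes to the north bank with sample D and sample L.  [the south bank: sample G, sample J, sample N, sample Q | the north bank: sample B, sample C, sample D, sample L]
4. Courier goes back to the south bank alone.  [the south bank: sample G, sample J, sample N, sample Q | the north bank: sample B, sample C, sample D, sample L]
5. Courier goes to the north bank with sample J and sample N.  [the south bank: sample G, sample Q | the north bank: sample B, sample C, sample D, sample J, sample L, sample N]
6. Courier goes back to the south bank alone.  [the south bank: sample G, sample Q | the north bank: sample B, sample C, sample D, sample J, sample L, sample N]
7. Courier goes to the north bank with sample G and sample Q.  [the south bank: — | the north bank: sample B, sample C, sample D, sample G, sample J, sample L, sample N, sample Q]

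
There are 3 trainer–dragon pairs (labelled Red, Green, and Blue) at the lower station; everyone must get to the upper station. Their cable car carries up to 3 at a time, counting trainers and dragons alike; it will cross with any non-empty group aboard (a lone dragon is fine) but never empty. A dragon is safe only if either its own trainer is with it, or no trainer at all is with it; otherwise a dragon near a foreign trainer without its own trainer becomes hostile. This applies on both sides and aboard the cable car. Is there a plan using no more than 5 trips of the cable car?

Yes

Yes — this plan uses 5 crossings (≤ 5):
1. dragon Red and trainer Red cross → the upper station.
2. trainer Red crosses ← the lower station.
3. trainer Blue, trainer Green, and trainer Red cross → the upper station.
4. dragon Red crosses ← the lower station.
5. dragon Blue, dragon Green, and dragon Red cross → the upper station.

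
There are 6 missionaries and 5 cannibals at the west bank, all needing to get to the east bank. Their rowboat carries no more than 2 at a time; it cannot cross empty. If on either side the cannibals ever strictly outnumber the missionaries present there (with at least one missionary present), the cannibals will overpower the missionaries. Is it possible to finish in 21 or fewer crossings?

Yes — this plan uses 19 crossings (≤ 21):
1. 2 cannibals → the east bank.  (the west bank: 6M 3C; the east bank: 0M 2C)
2. 1 cannibal ← the west bank.  (the west bank: 6M 4C; the east bank: 0M 1C)
3. 2 cannibals → the east bank.  (the west bank: 6M 2C; the east bank: 0M 3C)
4. 1 cannibal ← the west bank.  (the west bank: 6M 3C; the east bank: 0M 2C)
5. 2 missionaries → the east bank.  (the west bank: 4M 3C; the east bank: 2M 2C)
6. 1 cannibal ← the west bank.  (the west bank: 4M 4C; the east bank: 2M 1C)
7. 1 missionary and 1 cannibal → the east bank.  (the west bank: 3M 3C; the east bank: 3M 2C)
8. 1 missionary ← the west bank.  (the west bank: 4M 3C; the east bank: 2M 2C)
9. 1 missionary and 1 cannibal → the east bank.  (the west bank: 3M 2C; the east bank: 3M 3C)
10. 1 cannibal ← the west bank.  (the west bank: 3M 3C; the east bank: 3M 2C)
11. 1 missionary and 1 cannibal → the east bank.  (the west bank: 2M 2C; the east bank: 4M 3C)
12. 1 missionary ← the west bank.  (the west bank: 3M 2C; the east bank: 3M 3C)
13. 1 missionary and 1 cannibal → the east bank.  (the west bank: 2M 1C; the east bank: 4M 4C)
14. 1 cannibal ← the west bank.  (the west bank: 2M 2C; the east bank: 4M 3C)
15. 1 missionary and 1 cannibal → the east bank.  (the west bank: 1M 1C; the east bank: 5M 4C)
16. 1 missionary ← the west bank.  (the west bank: 2M 1C; the east bank: 4M 4C)
17. 1 missionary and 1 cannibal → the east bank.  (the west bank: 1M 0C; the east bank: 5M 5C)
18. 1 cannibal ← the west bank.  (the west bank: 1M 1C; the east bank: 5M 4C)
19. 1 missionary and 1 cannibal → the east bank.  (the west bank: 0M 0C; the east bank: 6M 5C)

Yes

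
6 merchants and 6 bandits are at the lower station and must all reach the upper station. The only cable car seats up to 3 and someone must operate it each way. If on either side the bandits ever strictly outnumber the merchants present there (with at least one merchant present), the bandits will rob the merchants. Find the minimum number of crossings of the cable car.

Following every safe sequence of crossings from the start, the most of the 12 that can be at the upper station as the cable car arrives there on crossings 1, 3, 5 is 3, 5, 6 respectively; the best ever achieved is 6 of 12.
From crossing 7 on, no configuration arises that was not already reachable earlier: only 17 distinct safe configurations (who is on which side, and where the cable car is) can ever be reached, none of them has everyone across, and every continuation just revisits them. They are: 0 merchants + 0 bandits across (cable car back at the start); 0 merchants + 1 bandit across (cable car there); 0 merchants + 1 bandit across (cable car back at the start); 0 merchants + 2 bandits across (cable car there); 0 merchants + 2 bandits across (cable car back at the start); 0 merchants + 3 bandits across (cable car there); 0 merchants + 3 bandits across (cable car back at the start); 0 merchants + 4 bandits across (cable car there); 0 merchants + 4 bandits across (cable car back at the start); 0 merchants + 5 bandits across (cable car there); 0 merchants + 5 bandits across (cable car back at the start); 0 merchants + 6 bandits across (cable car there); 1 merchant + 1 bandit across (cable car there); 1 merchant + 1 bandit across (cable car back at the start); 2 merchants + 2 bandits across (cable car there); 2 merchants + 2 bandits across (cable car back at the start); 3 merchants + 3 bandits across (cable car there). So no valid plan exists.

impossible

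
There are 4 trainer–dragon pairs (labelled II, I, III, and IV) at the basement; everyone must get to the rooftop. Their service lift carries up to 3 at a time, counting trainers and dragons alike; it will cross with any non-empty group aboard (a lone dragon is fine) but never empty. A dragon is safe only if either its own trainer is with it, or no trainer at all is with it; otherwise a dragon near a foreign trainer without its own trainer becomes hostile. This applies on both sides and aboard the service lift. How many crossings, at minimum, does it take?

9

Counting alone: each trip to the rooftop takes at most 3 across and each return brings at least 1 back, so after t trips out (and t−1 returns) at most 3t − (t−1) of the 8 are across; that first reaches 8 at t = 4, so at least 7 crossings are needed.
The safety rule pushes this higher. Following every safe sequence of crossings, the most of the 8 that can be at the rooftop as the service lift arrives there on crossing 7 is 7 — never all 8.
So no plan with fewer than 9 crossings exists, and this one achieves 9:
1. dragon II and trainer II cross → the rooftop.
2. trainer II crosses ← the basement.
3. dragon I, trainer I, and trainer II cross → the rooftop.
4. dragon II and trainer II cross ← the basement.
5. trainer II, trainer III, and trainer IV cross → the rooftop.
6. dragon I crosses ← the basement.
7. dragon I and dragon II cross → the rooftop.
8. dragon II crosses ← the basement.
9. dragon II, dragon III, and dragon IV cross → the rooftop.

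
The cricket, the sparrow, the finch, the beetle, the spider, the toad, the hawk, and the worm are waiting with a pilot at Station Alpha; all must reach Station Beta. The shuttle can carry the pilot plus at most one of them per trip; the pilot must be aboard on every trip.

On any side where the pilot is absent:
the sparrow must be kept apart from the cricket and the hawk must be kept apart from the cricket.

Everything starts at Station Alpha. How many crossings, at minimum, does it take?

Counting alone: the pilot can take at most 1 across per trip to Station Beta, so moving all 8 needs at least 8 loaded trips out, with a return between consecutive ones — at least 15 crossings.
The safety rule pushes this higher. Following every safe sequence of crossings, the most of the 8 that can be at Station Beta as the shuttle arrives there on crossing 15 is 7 — never all 8.
So no plan with fewer than 17 crossings exists, and this one achieves 17:
1. Pilot goes to Station Beta with the cricket.
2. Pilot goes back to Station Alpha alone.
3. Pilot goes to Station Beta with the sparrow.
4. Pilot goes back to Station Alpha with the cricket.
5. Pilot goes to Station Beta with the hawk.
6. Pilot goes back to Station Alpha alone.
7. Pilot goes to Station Beta with the finch.
8. Pilot goes back to Station Alpha alone.
9. Pilot goes to Station Beta with the beetle.
10. Pilot goes back to Station Alpha alone.
11. Pilot goes to Station Beta with the spider.
12. Pilot goes back to Station Alpha alone.
13. Pilot goes to Station Beta with the toad.
14. Pilot goes back to Station Alpha alone.
15. Pilot goes to Station Beta with the worm.
16. Pilot goes back to Station Alpha alone.
17. Pilot goes to Station Beta with the cricket.

17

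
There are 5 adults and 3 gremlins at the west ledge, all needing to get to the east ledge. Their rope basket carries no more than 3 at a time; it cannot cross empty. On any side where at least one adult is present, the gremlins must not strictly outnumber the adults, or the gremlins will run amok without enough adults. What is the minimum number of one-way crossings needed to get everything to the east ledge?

Counting alone: each trip to the east ledge takes at most 3 across and each return brings at least 1 back, so after t trips out (and t−1 returns) at most 3t − (t−1) of the 8 are across; that first reaches 8 at t = 4, so at least 7 crossings are needed.
The plan below uses exactly 7 crossings, so it is optimal:
1. 2 gremlins → the east ledge.  (the west ledge: 5A 1G; the east ledge: 0A 2G)
2. 1 gremlin ← the west ledge.  (the west ledge: 5A 2G; the east ledge: 0A 1G)
3. 2 adults and 1 gremlin → the east ledge.  (the west ledge: 3A 1G; the east ledge: 2A 2G)
4. 1 gremlin ← the west ledge.  (the west ledge: 3A 2G; the east ledge: 2A 1G)
5. 1 adult and 2 gremlins → the east ledge.  (the west ledge: 2A 0G; the east ledge: 3A 3G)
6. 1 gremlin ← the west ledge.  (the west ledge: 2A 1G; the east ledge: 3A 2G)
7. 2 adults and 1 gremlin → the east ledge.  (the west ledge: 0A 0G; the east ledge: 5A 3G)

7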